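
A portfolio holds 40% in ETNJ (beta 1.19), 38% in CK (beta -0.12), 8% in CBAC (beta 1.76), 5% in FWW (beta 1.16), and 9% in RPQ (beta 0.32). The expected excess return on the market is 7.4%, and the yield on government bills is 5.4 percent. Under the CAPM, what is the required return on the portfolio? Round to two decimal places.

β_P = Σ w_i β_i = 0.40×1.19 + 0.38×-0.12 + 0.08×1.76 + 0.05×1.16 + 0.09×0.32 = 0.6580
E(R_P) = R_f + β_P × MRP = 5.4% + 0.6580 × 7.4% = 10.27%

10.27%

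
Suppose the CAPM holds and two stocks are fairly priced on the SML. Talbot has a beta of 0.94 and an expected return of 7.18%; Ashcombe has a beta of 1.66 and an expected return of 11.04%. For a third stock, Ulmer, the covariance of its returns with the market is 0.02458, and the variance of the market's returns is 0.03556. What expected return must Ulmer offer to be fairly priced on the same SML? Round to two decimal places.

5.85%

MRP = (11.04% − 7.18%) / (1.66 − 0.94) = 5.3611%
R_f = 7.18% − 0.94 × 5.3611% = 2.1406%
β_Ulmer = Cov / Var(R_m) = 0.02458 / 0.03556 = 0.6912
E(R_Ulmer) = R_f + β × MRP = 2.1406% + 0.6912 × 5.3611% = 5.85%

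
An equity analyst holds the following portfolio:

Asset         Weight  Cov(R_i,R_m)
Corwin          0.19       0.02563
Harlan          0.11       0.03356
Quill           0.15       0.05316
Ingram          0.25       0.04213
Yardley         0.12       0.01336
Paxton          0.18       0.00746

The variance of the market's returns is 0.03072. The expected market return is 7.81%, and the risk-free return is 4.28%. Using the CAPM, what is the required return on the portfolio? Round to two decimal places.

β_Corwin = 0.02563 / 0.03072 = 0.8343
β_Harlan = 0.03356 / 0.03072 = 1.0924
β_Quill = 0.05316 / 0.03072 = 1.7305
β_Ingram = 0.04213 / 0.03072 = 1.3714
β_Yardley = 0.01336 / 0.03072 = 0.4349
β_Paxton = 0.00746 / 0.03072 = 0.2428
β_P = Σ w_i β_i = 0.19×0.8343 + 0.11×1.0924 + 0.15×1.7305 + 0.25×1.3714 + 0.12×0.4349 + 0.18×0.2428 = 0.9770
MRP = 7.81% − 4.28% = 3.53%
E(R_P) = R_f + β_P × MRP = 4.28% + 0.9770 × 3.53% = 7.73%

7.73%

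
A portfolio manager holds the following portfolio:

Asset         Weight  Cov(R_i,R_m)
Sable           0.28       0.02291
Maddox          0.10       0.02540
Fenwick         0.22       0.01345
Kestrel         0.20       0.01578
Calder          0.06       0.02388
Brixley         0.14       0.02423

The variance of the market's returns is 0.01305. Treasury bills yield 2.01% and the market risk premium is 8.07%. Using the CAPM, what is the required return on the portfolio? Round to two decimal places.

14.31%

β_Sable = 0.02291 / 0.01305 = 1.7556
β_Maddox = 0.02540 / 0.01305 = 1.9464
β_Fenwick = 0.01345 / 0.01305 = 1.0307
β_Kestrel = 0.01578 / 0.01305 = 1.2092
β_Calder = 0.02388 / 0.01305 = 1.8299
β_Brixley = 0.02423 / 0.01305 = 1.8567
β_P = Σ w_i β_i = 0.28×1.7556 + 0.10×1.9464 + 0.22×1.0307 + 0.20×1.2092 + 0.06×1.8299 + 0.14×1.8567 = 1.5245
E(R_P) = R_f + β_P × MRP = 2.01% + 1.5245 × 8.07% = 14.31%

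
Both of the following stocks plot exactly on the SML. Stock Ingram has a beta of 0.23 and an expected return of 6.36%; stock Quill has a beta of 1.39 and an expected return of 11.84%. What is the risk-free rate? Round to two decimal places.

Both satisfy E(R) = R_f + β·MRP, so the slope of the SML is
MRP = (11.84% − 6.36%) / (1.39 − 0.23) = 5.48% / 1.16 = 4.7241%
R_f = E(R_Ingram) − β_Ingram·MRP = 6.36% − 0.23 × 4.7241% = 5.2735%

5.27%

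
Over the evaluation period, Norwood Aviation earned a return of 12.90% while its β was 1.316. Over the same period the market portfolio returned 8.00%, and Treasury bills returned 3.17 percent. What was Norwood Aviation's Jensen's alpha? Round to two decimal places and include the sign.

+3.37%

Market excess return = 8.00% − 3.17% = 4.83%
CAPM benchmark = R_f + β(R_m − R_f) = 3.17% + 1.316 × 4.83% = 9.52628%
α = actual − benchmark = 12.90% − 9.52628% = +3.37%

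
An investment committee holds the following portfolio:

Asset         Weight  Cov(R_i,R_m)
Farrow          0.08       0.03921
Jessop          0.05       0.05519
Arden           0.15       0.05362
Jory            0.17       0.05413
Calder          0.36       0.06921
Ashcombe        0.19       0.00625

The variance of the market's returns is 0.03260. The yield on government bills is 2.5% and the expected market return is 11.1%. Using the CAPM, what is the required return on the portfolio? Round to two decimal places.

15.49%

β_Farrow = 0.03921 / 0.03260 = 1.2028
β_Jessop = 0.05519 / 0.03260 = 1.6929
β_Arden = 0.05362 / 0.03260 = 1.6448
β_Jory = 0.05413 / 0.03260 = 1.6604
β_Calder = 0.06921 / 0.03260 = 2.1230
β_Ashcombe = 0.00625 / 0.03260 = 0.1917
β_P = Σ w_i β_i = 0.08×1.2028 + 0.05×1.6929 + 0.15×1.6448 + 0.17×1.6604 + 0.36×2.1230 + 0.19×0.1917 = 1.5106
MRP = 11.1% − 2.5% = 8.60%
E(R_P) = R_f + β_P × MRP = 2.5% + 1.5106 × 8.6% = 15.49%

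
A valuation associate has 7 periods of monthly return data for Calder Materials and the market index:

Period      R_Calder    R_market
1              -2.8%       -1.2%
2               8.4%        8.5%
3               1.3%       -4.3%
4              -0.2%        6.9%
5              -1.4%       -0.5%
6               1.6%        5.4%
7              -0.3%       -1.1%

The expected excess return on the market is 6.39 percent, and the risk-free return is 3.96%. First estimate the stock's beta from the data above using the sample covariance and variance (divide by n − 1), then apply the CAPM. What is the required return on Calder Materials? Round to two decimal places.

Mean R_i = (-2.8 + 8.4 + 1.3 − 0.2 − 1.4 + 1.6 − 0.3) / 7 = 0.9429%
Mean R_m = (-1.2 + 8.5 − 4.3 + 6.9 − 0.5 + 5.4 − 1.1) / 7 = 1.9571%
Σ(R_i − R̄_i)(R_m − R̄_m) = 64.5429  ⇒  Cov = 64.5429 / 6 = 10.7572
Σ(R_m − R̄_m)² = 143.5971  ⇒  Var(R_m) = 143.5971 / 6 = 23.9329
β = Cov / Var(R_m) = 10.7572 / 23.9329 = 0.4495
E(R) = R_f + β × MRP = 3.96% + 0.4495 × 6.39% = 6.83%

6.83%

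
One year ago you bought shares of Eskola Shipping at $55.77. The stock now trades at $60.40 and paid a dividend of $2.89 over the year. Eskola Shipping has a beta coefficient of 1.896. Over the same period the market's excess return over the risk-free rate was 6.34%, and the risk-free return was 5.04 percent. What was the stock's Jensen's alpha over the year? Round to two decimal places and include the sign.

-3.58%

Realised HPR = (P1 + D1 − P0) / P0 = (60.40 + 2.89 − 55.77) / 55.77 = 7.52 / 55.77 = 13.4840%
CAPM required = R_f + β·MRP = 5.04% + 1.896 × 6.34% = 17.06064%
α = realised − required = 13.4840% − 17.06064% = -3.58%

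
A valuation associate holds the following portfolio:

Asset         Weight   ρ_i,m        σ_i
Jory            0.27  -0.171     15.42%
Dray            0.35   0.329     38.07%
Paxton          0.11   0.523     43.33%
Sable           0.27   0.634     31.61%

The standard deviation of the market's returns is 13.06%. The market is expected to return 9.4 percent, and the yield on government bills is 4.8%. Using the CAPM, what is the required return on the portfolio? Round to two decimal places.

β_Jory = -0.171 × 15.42% / 13.06% = -0.2019
β_Dray = 0.329 × 38.07% / 13.06% = 0.9590
β_Paxton = 0.523 × 43.33% / 13.06% = 1.7352
β_Sable = 0.634 × 31.61% / 13.06% = 1.5345
β_P = Σ w_i β_i = 0.27×-0.2019 + 0.35×0.9590 + 0.11×1.7352 + 0.27×1.5345 = 0.8863
MRP = 9.4% − 4.8% = 4.60%
E(R_P) = R_f + β_P × MRP = 4.8% + 0.8863 × 4.6% = 8.88%

8.88%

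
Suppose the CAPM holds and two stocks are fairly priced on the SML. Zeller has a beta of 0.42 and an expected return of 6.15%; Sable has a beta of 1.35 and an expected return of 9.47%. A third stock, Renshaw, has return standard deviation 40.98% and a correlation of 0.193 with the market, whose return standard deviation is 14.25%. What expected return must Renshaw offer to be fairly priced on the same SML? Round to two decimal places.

MRP = (9.47% − 6.15%) / (1.35 − 0.42) = 3.5699%
R_f = 6.15% − 0.42 × 3.5699% = 4.6506%
β_Renshaw = ρ·σ_i/σ_m = 0.193 × 40.98 / 14.25 = 0.5550
E(R_Renshaw) = R_f + β × MRP = 4.6506% + 0.5550 × 3.5699% = 6.63%

6.63%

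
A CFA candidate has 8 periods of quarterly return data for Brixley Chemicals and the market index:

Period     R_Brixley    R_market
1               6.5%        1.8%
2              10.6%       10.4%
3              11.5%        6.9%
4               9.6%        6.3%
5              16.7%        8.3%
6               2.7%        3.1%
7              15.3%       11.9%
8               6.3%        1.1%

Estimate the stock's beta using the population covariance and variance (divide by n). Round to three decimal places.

Mean R_i = (6.5 + 10.6 + 11.5 + 9.6 + 16.7 + 2.7 + 15.3 + 6.3) / 8 = 9.9000%
Mean R_m = (1.8 + 10.4 + 6.9 + 6.3 + 8.3 + 3.1 + 11.9 + 1.1) / 8 = 6.2250%
Σ(R_i − R̄_i)(R_m − R̄_m) = 104.7300  ⇒  Cov = 104.7300 / 8 = 13.0913
Σ(R_m − R̄_m)² = 110.0150  ⇒  Var(R_m) = 110.0150 / 8 = 13.7519
β = Cov / Var(R_m) = 13.0913 / 13.7519 = 0.9520

0.952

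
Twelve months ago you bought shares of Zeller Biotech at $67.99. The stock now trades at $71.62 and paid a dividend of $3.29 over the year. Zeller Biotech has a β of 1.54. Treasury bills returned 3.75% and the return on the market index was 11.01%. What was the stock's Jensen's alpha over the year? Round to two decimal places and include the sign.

Realised HPR = (P1 + D1 − P0) / P0 = (71.62 + 3.29 − 67.99) / 67.99 = 6.92 / 67.99 = 10.1780%
MRP = 11.01% − 3.75% = 7.26%
CAPM required = R_f + β·MRP = 3.75% + 1.54 × 7.26% = 14.9304%
α = realised − required = 10.1780% − 14.9304% = -4.75%

-4.75%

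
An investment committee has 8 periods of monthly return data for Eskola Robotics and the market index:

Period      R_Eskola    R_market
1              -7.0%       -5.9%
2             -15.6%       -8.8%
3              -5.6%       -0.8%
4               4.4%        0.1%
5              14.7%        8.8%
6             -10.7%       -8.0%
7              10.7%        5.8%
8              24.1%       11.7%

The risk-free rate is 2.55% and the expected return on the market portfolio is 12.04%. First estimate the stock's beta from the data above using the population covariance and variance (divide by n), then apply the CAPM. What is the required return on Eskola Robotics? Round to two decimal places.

Mean R_i = (-7.0 − 15.6 − 5.6 + 4.4 + 14.7 − 10.7 + 10.7 + 24.1) / 8 = 1.8750%
Mean R_m = (-5.9 − 8.8 − 0.8 + 0.1 + 8.8 − 8.0 + 5.8 + 11.7) / 8 = 0.3625%
Σ(R_i − R̄_i)(R_m − R̄_m) = 737.0525  ⇒  Cov = 737.0525 / 8 = 92.1316
Σ(R_m − R̄_m)² = 423.8188  ⇒  Var(R_m) = 423.8188 / 8 = 52.9774
β = Cov / Var(R_m) = 92.1316 / 52.9774 = 1.7391
MRP = 12.04% − 2.55% = 9.49%
E(R) = R_f + β × MRP = 2.55% + 1.7391 × 9.49% = 19.05%

19.05%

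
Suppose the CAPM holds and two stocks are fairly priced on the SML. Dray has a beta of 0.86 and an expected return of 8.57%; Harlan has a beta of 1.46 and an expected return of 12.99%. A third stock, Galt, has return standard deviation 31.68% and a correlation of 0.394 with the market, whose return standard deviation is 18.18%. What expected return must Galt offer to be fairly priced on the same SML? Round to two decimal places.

MRP = (12.99% − 8.57%) / (1.46 − 0.86) = 7.3667%
R_f = 8.57% − 0.86 × 7.3667% = 2.2346%
β_Galt = ρ·σ_i/σ_m = 0.394 × 31.68 / 18.18 = 0.6866
E(R_Galt) = R_f + β × MRP = 2.2346% + 0.6866 × 7.3667% = 7.29%

7.29%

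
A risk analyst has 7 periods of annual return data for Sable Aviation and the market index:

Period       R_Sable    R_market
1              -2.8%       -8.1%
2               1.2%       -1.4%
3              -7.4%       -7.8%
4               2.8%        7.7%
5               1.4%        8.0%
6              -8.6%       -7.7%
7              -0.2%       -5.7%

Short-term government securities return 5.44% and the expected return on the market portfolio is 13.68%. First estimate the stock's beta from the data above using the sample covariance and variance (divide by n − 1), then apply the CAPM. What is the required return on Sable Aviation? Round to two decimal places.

Mean R_i = (-2.8 + 1.2 − 7.4 + 2.8 + 1.4 − 8.6 − 0.2) / 7 = -1.9429%
Mean R_m = (-8.1 − 1.4 − 7.8 + 7.7 + 8.0 − 7.7 − 5.7) / 7 = -2.1429%
Σ(R_i − R̄_i)(R_m − R̄_m) = 149.6971  ⇒  Cov = 149.6971 / 6 = 24.9495
Σ(R_m − R̄_m)² = 311.3371  ⇒  Var(R_m) = 311.3371 / 6 = 51.8895
β = Cov / Var(R_m) = 24.9495 / 51.8895 = 0.4808
MRP = 13.68% − 5.44% = 8.24%
E(R) = R_f + β × MRP = 5.44% + 0.4808 × 8.24% = 9.40%

9.40%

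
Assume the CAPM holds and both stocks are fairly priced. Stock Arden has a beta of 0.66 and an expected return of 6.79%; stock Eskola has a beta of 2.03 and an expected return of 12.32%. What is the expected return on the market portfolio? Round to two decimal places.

Both satisfy E(R) = R_f + β·MRP, so the slope of the SML is
MRP = (12.32% − 6.79%) / (2.03 − 0.66) = 5.53% / 1.37 = 4.0365%
R_f = E(R_Arden) − β_Arden·MRP = 6.79% − 0.66 × 4.0365% = 4.1259%
E(R_m) = R_f + MRP = 4.1259% + 4.0365% = 8.16%

8.16%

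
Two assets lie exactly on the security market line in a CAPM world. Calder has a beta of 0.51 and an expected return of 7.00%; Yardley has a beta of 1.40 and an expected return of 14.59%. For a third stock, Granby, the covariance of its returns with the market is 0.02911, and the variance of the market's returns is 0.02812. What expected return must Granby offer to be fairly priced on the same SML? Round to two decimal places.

11.48%

MRP = (14.59% − 7.00%) / (1.40 − 0.51) = 8.5281%
R_f = 7.00% − 0.51 × 8.5281% = 2.6507%
β_Granby = Cov / Var(R_m) = 0.02911 / 0.02812 = 1.0352
E(R_Granby) = R_f + β × MRP = 2.6507% + 1.0352 × 8.5281% = 11.48%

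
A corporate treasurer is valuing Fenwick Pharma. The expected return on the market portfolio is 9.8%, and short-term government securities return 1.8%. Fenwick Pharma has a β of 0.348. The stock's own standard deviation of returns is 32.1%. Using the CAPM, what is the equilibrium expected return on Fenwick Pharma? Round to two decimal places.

4.58%

Market risk premium = E(R_m) − R_f = 9.8% − 1.8% = 8.00%
E(R) = R_f + β × MRP = 1.8% + 0.348 × 8.0% = 4.58%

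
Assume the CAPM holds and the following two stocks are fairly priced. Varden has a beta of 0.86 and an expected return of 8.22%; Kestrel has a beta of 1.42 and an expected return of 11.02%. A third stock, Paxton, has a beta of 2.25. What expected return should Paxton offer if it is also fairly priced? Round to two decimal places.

MRP (SML slope) = (11.02% − 8.22%) / (1.42 − 0.86) = 2.80% / 0.56 = 5.0000%
R_f (intercept) = 8.22% − 0.86 × 5.0000% = 3.9200%
E(R_Paxton) = R_f + β × MRP = 3.9200% + 2.25 × 5.0000% = 15.17%

15.17%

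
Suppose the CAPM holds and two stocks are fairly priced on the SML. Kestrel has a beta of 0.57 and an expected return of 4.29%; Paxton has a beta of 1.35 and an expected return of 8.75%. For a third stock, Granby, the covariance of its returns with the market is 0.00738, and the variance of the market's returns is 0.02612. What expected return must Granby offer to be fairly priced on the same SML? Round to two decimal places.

MRP = (8.75% − 4.29%) / (1.35 − 0.57) = 5.7179%
R_f = 4.29% − 0.57 × 5.7179% = 1.0308%
β_Granby = Cov / Var(R_m) = 0.00738 / 0.02612 = 0.2825
E(R_Granby) = R_f + β × MRP = 1.0308% + 0.2825 × 5.7179% = 2.65%

2.65%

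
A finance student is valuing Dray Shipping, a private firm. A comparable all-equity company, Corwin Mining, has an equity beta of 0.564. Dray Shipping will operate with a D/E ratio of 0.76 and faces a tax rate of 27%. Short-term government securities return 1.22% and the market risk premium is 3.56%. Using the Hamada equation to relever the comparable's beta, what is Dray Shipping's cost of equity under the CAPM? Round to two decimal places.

β_L = β_U × [1 + (1 − t)(D/E)] = 0.564 × [1 + (1 − 0.27) × 0.76]
    = 0.564 × [1 + 0.73 × 0.76] = 0.564 × 1.5548 = 0.8769
E(R) = R_f + β_L × MRP = 1.22% + 0.8769 × 3.56% = 4.34%

4.34%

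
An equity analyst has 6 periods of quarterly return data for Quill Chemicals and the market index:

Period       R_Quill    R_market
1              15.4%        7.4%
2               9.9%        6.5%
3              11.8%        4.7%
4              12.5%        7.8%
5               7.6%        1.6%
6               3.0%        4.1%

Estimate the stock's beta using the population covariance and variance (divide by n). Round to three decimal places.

1.221

Mean R_i = (15.4 + 9.9 + 11.8 + 12.5 + 7.6 + 3.0) / 6 = 10.0333%
Mean R_m = (7.4 + 6.5 + 4.7 + 7.8 + 1.6 + 4.1) / 6 = 5.3500%
Σ(R_i − R̄_i)(R_m − R̄_m) = 33.6600  ⇒  Cov = 33.6600 / 6 = 5.6100
Σ(R_m − R̄_m)² = 27.5750  ⇒  Var(R_m) = 27.5750 / 6 = 4.5958
β = Cov / Var(R_m) = 5.6100 / 4.5958 = 1.2207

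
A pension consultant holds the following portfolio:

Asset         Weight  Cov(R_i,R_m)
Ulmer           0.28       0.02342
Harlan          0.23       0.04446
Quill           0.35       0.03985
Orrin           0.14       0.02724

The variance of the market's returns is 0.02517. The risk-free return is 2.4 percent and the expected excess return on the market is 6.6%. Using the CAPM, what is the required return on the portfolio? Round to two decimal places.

11.46%

β_Ulmer = 0.02342 / 0.02517 = 0.9305
β_Harlan = 0.04446 / 0.02517 = 1.7664
β_Quill = 0.03985 / 0.02517 = 1.5832
β_Orrin = 0.02724 / 0.02517 = 1.0822
β_P = Σ w_i β_i = 0.28×0.9305 + 0.23×1.7664 + 0.35×1.5832 + 0.14×1.0822 = 1.3724
E(R_P) = R_f + β_P × MRP = 2.4% + 1.3724 × 6.6% = 11.46%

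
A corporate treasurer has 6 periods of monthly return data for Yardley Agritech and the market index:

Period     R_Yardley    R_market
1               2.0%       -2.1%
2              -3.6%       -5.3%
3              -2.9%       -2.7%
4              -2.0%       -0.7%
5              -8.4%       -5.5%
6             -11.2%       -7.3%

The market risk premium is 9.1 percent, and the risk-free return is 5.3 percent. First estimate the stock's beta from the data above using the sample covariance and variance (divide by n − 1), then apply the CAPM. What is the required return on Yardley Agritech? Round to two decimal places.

Mean R_i = (2.0 − 3.6 − 2.9 − 2.0 − 8.4 − 11.2) / 6 = -4.3500%
Mean R_m = (-2.1 − 5.3 − 2.7 − 0.7 − 5.5 − 7.3) / 6 = -3.9333%
Σ(R_i − R̄_i)(R_m − R̄_m) = 49.4100  ⇒  Cov = 49.4100 / 5 = 9.8820
Σ(R_m − R̄_m)² = 30.9933  ⇒  Var(R_m) = 30.9933 / 5 = 6.1987
β = Cov / Var(R_m) = 9.8820 / 6.1987 = 1.5942
E(R) = R_f + β × MRP = 5.3% + 1.5942 × 9.1% = 19.81%

19.81%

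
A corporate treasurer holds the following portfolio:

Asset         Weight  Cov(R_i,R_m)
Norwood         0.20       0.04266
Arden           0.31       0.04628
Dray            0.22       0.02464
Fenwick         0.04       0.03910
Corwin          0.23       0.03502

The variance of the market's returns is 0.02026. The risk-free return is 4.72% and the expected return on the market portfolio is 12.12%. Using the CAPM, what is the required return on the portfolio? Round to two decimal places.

18.57%

β_Norwood = 0.04266 / 0.02026 = 2.1056
β_Arden = 0.04628 / 0.02026 = 2.2843
β_Dray = 0.02464 / 0.02026 = 1.2162
β_Fenwick = 0.03910 / 0.02026 = 1.9299
β_Corwin = 0.03502 / 0.02026 = 1.7285
β_P = Σ w_i β_i = 0.20×2.1056 + 0.31×2.2843 + 0.22×1.2162 + 0.04×1.9299 + 0.23×1.7285 = 1.8716
MRP = 12.12% − 4.72% = 7.40%
E(R_P) = R_f + β_P × MRP = 4.72% + 1.8716 × 7.40% = 18.57%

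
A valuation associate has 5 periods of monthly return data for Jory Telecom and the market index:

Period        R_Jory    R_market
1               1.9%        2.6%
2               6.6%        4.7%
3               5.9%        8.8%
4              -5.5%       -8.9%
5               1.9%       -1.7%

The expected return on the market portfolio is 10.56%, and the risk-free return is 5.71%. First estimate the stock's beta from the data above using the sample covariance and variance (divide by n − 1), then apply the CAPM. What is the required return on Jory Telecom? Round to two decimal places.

8.95%

Mean R_i = (1.9 + 6.6 + 5.9 − 5.5 + 1.9) / 5 = 2.1600%
Mean R_m = (2.6 + 4.7 + 8.8 − 8.9 − 1.7) / 5 = 1.1000%
Σ(R_i − R̄_i)(R_m − R̄_m) = 121.7200  ⇒  Cov = 121.7200 / 4 = 30.4300
Σ(R_m − R̄_m)² = 182.3400  ⇒  Var(R_m) = 182.3400 / 4 = 45.5850
β = Cov / Var(R_m) = 30.4300 / 45.5850 = 0.6675
MRP = 10.56% − 5.71% = 4.85%
E(R) = R_f + β × MRP = 5.71% + 0.6675 × 4.85% = 8.95%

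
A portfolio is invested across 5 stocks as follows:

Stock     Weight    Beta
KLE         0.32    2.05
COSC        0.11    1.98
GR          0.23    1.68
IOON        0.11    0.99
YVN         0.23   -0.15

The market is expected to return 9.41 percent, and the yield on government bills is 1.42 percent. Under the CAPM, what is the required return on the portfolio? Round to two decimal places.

12.08%

β_P = Σ w_i β_i = 0.32×2.05 + 0.11×1.98 + 0.23×1.68 + 0.11×0.99 + 0.23×-0.15 = 1.3346
MRP = 9.41% − 1.42% = 7.99%
E(R_P) = R_f + β_P × MRP = 1.42% + 1.3346 × 7.99% = 12.08%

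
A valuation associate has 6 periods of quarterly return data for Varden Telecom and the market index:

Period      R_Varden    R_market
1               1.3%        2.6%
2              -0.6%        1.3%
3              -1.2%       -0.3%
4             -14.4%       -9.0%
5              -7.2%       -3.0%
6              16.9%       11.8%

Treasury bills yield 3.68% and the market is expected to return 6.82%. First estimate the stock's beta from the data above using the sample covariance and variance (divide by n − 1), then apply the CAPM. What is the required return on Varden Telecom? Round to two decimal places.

Mean R_i = (1.3 − 0.6 − 1.2 − 14.4 − 7.2 + 16.9) / 6 = -0.8667%
Mean R_m = (2.6 + 1.3 − 0.3 − 9.0 − 3.0 + 11.8) / 6 = 0.5667%
Σ(R_i − R̄_i)(R_m − R̄_m) = 356.5267  ⇒  Cov = 356.5267 / 5 = 71.3053
Σ(R_m − R̄_m)² = 235.8533  ⇒  Var(R_m) = 235.8533 / 5 = 47.1707
β = Cov / Var(R_m) = 71.3053 / 47.1707 = 1.5116
MRP = 6.82% − 3.68% = 3.14%
E(R) = R_f + β × MRP = 3.68% + 1.5116 × 3.14% = 8.43%

8.43%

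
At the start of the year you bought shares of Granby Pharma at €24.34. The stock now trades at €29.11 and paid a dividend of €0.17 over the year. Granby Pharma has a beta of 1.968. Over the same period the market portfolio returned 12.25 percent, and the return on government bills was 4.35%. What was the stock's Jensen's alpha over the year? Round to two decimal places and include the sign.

Realised HPR = (P1 + D1 − P0) / P0 = (29.11 + 0.17 − 24.34) / 24.34 = 4.94 / 24.34 = 20.2958%
MRP = 12.25% − 4.35% = 7.90%
CAPM required = R_f + β·MRP = 4.35% + 1.968 × 7.90% = 19.89720%
α = realised − required = 20.2958% − 19.89720% = +0.40%

+0.40%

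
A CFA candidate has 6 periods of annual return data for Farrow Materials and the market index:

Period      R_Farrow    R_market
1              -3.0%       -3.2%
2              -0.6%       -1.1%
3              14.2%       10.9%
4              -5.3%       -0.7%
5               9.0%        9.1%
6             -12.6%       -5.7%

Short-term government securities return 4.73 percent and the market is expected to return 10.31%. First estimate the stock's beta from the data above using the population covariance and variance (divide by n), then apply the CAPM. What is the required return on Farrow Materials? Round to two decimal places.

Mean R_i = (-3.0 − 0.6 + 14.2 − 5.3 + 9.0 − 12.6) / 6 = 0.2833%
Mean R_m = (-3.2 − 1.1 + 10.9 − 0.7 + 9.1 − 5.7) / 6 = 1.5500%
Σ(R_i − R̄_i)(R_m − R̄_m) = 319.8350  ⇒  Cov = 319.8350 / 6 = 53.3058
Σ(R_m − R̄_m)² = 231.6350  ⇒  Var(R_m) = 231.6350 / 6 = 38.6058
β = Cov / Var(R_m) = 53.3058 / 38.6058 = 1.3808
MRP = 10.31% − 4.73% = 5.58%
E(R) = R_f + β × MRP = 4.73% + 1.3808 × 5.58% = 12.43%

12.43%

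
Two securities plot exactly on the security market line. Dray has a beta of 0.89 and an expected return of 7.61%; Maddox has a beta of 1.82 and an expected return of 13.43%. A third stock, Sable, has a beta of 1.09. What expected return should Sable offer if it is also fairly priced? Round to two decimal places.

MRP (SML slope) = (13.43% − 7.61%) / (1.82 − 0.89) = 5.82% / 0.93 = 6.2581%
R_f (intercept) = 7.61% − 0.89 × 6.2581% = 2.0403%
E(R_Sable) = R_f + β × MRP = 2.0403% + 1.09 × 6.2581% = 8.86%

8.86%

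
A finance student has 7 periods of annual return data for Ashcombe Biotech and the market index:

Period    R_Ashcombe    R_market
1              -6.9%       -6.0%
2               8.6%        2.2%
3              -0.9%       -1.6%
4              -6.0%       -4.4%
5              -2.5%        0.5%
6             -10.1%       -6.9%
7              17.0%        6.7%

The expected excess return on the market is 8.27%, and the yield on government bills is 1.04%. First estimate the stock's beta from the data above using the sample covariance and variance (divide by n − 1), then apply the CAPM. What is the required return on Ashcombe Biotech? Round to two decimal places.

Mean R_i = (-6.9 + 8.6 − 0.9 − 6.0 − 2.5 − 10.1 + 17.0) / 7 = -0.1143%
Mean R_m = (-6.0 + 2.2 − 1.6 − 4.4 + 0.5 − 6.9 + 6.7) / 7 = -1.3571%
Σ(R_i − R̄_i)(R_m − R̄_m) = 269.4143  ⇒  Cov = 269.4143 / 6 = 44.9024
Σ(R_m − R̄_m)² = 142.6171  ⇒  Var(R_m) = 142.6171 / 6 = 23.7695
β = Cov / Var(R_m) = 44.9024 / 23.7695 = 1.8891
E(R) = R_f + β × MRP = 1.04% + 1.8891 × 8.27% = 16.66%

16.66%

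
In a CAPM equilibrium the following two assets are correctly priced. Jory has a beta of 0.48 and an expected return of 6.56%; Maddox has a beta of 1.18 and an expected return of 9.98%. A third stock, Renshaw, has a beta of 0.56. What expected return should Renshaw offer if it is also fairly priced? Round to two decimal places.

MRP (SML slope) = (9.98% − 6.56%) / (1.18 − 0.48) = 3.42% / 0.70 = 4.8857%
R_f (intercept) = 6.56% − 0.48 × 4.8857% = 4.2149%
E(R_Renshaw) = R_f + β × MRP = 4.2149% + 0.56 × 4.8857% = 6.95%

6.95%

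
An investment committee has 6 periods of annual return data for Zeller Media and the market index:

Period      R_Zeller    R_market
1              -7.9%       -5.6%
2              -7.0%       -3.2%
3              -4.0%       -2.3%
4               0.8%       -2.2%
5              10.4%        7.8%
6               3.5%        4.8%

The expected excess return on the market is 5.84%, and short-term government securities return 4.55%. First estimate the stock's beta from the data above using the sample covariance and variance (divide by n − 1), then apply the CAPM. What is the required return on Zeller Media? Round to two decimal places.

Mean R_i = (-7.9 − 7.0 − 4.0 + 0.8 + 10.4 + 3.5) / 6 = -0.7000%
Mean R_m = (-5.6 − 3.2 − 2.3 − 2.2 + 7.8 + 4.8) / 6 = -0.1167%
Σ(R_i − R̄_i)(R_m − R̄_m) = 171.5100  ⇒  Cov = 171.5100 / 5 = 34.3020
Σ(R_m − R̄_m)² = 135.5283  ⇒  Var(R_m) = 135.5283 / 5 = 27.1057
β = Cov / Var(R_m) = 34.3020 / 27.1057 = 1.2655
E(R) = R_f + β × MRP = 4.55% + 1.2655 × 5.84% = 11.94%

11.94%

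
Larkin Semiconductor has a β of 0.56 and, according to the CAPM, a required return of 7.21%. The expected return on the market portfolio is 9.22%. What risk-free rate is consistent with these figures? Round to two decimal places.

4.65%

E(R) = R_f + β(E(R_m) − R_f) = R_f(1 − β) + β·E(R_m)
7.21% = R_f × (1 − 0.56) + 0.56 × 9.22%
7.21% = R_f × 0.44 + 5.1632%
R_f = (7.21% − 5.1632%) / 0.44 = 4.65%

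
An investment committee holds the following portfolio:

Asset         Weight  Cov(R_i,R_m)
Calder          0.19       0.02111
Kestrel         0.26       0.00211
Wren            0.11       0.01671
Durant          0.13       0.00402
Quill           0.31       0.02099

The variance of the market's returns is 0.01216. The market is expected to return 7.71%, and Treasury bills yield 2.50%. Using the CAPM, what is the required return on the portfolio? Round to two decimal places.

8.25%

β_Calder = 0.02111 / 0.01216 = 1.7360
β_Kestrel = 0.00211 / 0.01216 = 0.1735
β_Wren = 0.01671 / 0.01216 = 1.3742
β_Durant = 0.00402 / 0.01216 = 0.3306
β_Quill = 0.02099 / 0.01216 = 1.7262
β_P = Σ w_i β_i = 0.19×1.7360 + 0.26×0.1735 + 0.11×1.3742 + 0.13×0.3306 + 0.31×1.7262 = 1.1042
MRP = 7.71% − 2.50% = 5.21%
E(R_P) = R_f + β_P × MRP = 2.50% + 1.1042 × 5.21% = 8.25%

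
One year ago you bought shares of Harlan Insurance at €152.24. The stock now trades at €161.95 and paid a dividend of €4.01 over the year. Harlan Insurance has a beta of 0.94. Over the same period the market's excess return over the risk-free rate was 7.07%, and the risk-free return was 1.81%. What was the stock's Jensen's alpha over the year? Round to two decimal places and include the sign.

+0.56%

Realised HPR = (P1 + D1 − P0) / P0 = (161.95 + 4.01 − 152.24) / 152.24 = 13.72 / 152.24 = 9.0121%
CAPM required = R_f + β·MRP = 1.81% + 0.94 × 7.07% = 8.4558%
α = realised − required = 9.0121% − 8.4558% = +0.56%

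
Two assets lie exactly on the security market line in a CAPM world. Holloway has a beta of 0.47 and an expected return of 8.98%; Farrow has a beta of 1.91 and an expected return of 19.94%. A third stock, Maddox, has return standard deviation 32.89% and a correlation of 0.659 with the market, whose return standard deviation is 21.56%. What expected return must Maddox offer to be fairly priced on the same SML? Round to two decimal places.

13.05%

MRP = (19.94% − 8.98%) / (1.91 − 0.47) = 7.6111%
R_f = 8.98% − 0.47 × 7.6111% = 5.4028%
β_Maddox = ρ·σ_i/σ_m = 0.659 × 32.89 / 21.56 = 1.0053
E(R_Maddox) = R_f + β × MRP = 5.4028% + 1.0053 × 7.6111% = 13.05%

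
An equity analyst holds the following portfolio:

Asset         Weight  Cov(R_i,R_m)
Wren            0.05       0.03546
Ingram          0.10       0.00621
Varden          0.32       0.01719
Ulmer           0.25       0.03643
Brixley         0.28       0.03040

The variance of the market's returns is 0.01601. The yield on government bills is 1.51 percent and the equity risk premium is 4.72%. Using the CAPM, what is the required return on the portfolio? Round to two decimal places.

9.03%

β_Wren = 0.03546 / 0.01601 = 2.2149
β_Ingram = 0.00621 / 0.01601 = 0.3879
β_Varden = 0.01719 / 0.01601 = 1.0737
β_Ulmer = 0.03643 / 0.01601 = 2.2755
β_Brixley = 0.03040 / 0.01601 = 1.8988
β_P = Σ w_i β_i = 0.05×2.2149 + 0.10×0.3879 + 0.32×1.0737 + 0.25×2.2755 + 0.28×1.8988 = 1.5937
E(R_P) = R_f + β_P × MRP = 1.51% + 1.5937 × 4.72% = 9.03%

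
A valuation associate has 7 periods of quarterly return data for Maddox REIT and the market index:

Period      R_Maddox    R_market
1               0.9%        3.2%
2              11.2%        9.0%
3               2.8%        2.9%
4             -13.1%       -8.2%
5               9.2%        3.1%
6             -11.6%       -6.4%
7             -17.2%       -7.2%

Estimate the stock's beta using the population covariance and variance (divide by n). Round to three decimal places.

1.633

Mean R_i = (0.9 + 11.2 + 2.8 − 13.1 + 9.2 − 11.6 − 17.2) / 7 = -2.5429%
Mean R_m = (3.2 + 9.0 + 2.9 − 8.2 + 3.1 − 6.4 − 7.2) / 7 = -0.5143%
Σ(R_i − R̄_i)(R_m − R̄_m) = 436.6657  ⇒  Cov = 436.6657 / 7 = 62.3808
Σ(R_m − R̄_m)² = 267.4486  ⇒  Var(R_m) = 267.4486 / 7 = 38.2069
β = Cov / Var(R_m) = 62.3808 / 38.2069 = 1.6327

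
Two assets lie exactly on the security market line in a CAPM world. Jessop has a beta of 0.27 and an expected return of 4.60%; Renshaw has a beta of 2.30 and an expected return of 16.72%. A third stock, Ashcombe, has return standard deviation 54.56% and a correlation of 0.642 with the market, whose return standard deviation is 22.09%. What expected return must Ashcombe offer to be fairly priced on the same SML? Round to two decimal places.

12.46%

MRP = (16.72% − 4.60%) / (2.30 − 0.27) = 5.9704%
R_f = 4.60% − 0.27 × 5.9704% = 2.9880%
β_Ashcombe = ρ·σ_i/σ_m = 0.642 × 54.56 / 22.09 = 1.5857
E(R_Ashcombe) = R_f + β × MRP = 2.9880% + 1.5857 × 5.9704% = 12.46%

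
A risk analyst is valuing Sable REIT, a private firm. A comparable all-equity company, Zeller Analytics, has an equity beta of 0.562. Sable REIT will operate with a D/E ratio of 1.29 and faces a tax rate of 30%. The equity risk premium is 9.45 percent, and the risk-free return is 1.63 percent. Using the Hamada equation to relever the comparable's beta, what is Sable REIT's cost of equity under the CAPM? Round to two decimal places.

11.74%

β_L = β_U × [1 + (1 − t)(D/E)] = 0.562 × [1 + (1 − 0.30) × 1.29]
    = 0.562 × [1 + 0.70 × 1.29] = 0.562 × 1.9030 = 1.0695
E(R) = R_f + β_L × MRP = 1.63% + 1.0695 × 9.45% = 11.74%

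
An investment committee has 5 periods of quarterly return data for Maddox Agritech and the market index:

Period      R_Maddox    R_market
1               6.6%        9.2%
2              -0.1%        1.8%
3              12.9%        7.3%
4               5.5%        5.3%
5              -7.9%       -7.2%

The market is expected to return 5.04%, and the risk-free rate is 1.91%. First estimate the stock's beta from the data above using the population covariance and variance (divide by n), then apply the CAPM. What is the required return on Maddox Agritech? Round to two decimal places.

Mean R_i = (6.6 − 0.1 + 12.9 + 5.5 − 7.9) / 5 = 3.4000%
Mean R_m = (9.2 + 1.8 + 7.3 + 5.3 − 7.2) / 5 = 3.2800%
Σ(R_i − R̄_i)(R_m − R̄_m) = 184.9800  ⇒  Cov = 184.9800 / 5 = 36.9960
Σ(R_m − R̄_m)² = 167.3080  ⇒  Var(R_m) = 167.3080 / 5 = 33.4616
β = Cov / Var(R_m) = 36.9960 / 33.4616 = 1.1056
MRP = 5.04% − 1.91% = 3.13%
E(R) = R_f + β × MRP = 1.91% + 1.1056 × 3.13% = 5.37%

5.37%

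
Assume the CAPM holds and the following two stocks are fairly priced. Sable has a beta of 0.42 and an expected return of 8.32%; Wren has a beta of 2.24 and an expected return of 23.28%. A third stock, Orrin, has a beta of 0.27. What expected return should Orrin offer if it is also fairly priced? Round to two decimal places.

MRP (SML slope) = (23.28% − 8.32%) / (2.24 − 0.42) = 14.96% / 1.82 = 8.2198%
R_f (intercept) = 8.32% − 0.42 × 8.2198% = 4.8677%
E(R_Orrin) = R_f + β × MRP = 4.8677% + 0.27 × 8.2198% = 7.09%

7.09%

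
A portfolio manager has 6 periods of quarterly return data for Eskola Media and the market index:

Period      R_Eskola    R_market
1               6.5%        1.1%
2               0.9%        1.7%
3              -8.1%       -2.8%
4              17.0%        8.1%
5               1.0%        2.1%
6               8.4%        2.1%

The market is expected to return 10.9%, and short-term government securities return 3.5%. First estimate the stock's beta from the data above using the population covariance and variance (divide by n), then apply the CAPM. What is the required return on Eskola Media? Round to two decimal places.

Mean R_i = (6.5 + 0.9 − 8.1 + 17.0 + 1.0 + 8.4) / 6 = 4.2833%
Mean R_m = (1.1 + 1.7 − 2.8 + 8.1 + 2.1 + 2.1) / 6 = 2.0500%
Σ(R_i − R̄_i)(R_m − R̄_m) = 136.1150  ⇒  Cov = 136.1150 / 6 = 22.6858
Σ(R_m − R̄_m)² = 61.1550  ⇒  Var(R_m) = 61.1550 / 6 = 10.1925
β = Cov / Var(R_m) = 22.6858 / 10.1925 = 2.2257
MRP = 10.9% − 3.5% = 7.40%
E(R) = R_f + β × MRP = 3.5% + 2.2257 × 7.4% = 19.97%

19.97%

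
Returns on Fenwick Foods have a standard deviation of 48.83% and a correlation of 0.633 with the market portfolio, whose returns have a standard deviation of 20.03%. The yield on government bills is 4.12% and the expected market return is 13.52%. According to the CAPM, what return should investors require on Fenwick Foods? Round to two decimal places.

18.63%

β = ρ × σ_i / σ_m = 0.633 × 48.83% / 20.03% = 1.5432
MRP = 13.52% − 4.12% = 9.40%
E(R) = 4.12% + 1.5432 × 9.40% = 18.63%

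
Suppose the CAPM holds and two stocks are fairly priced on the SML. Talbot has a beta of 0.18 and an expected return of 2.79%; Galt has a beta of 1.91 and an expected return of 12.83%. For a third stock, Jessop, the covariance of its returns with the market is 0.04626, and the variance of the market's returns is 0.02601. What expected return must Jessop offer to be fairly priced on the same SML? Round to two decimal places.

12.07%

MRP = (12.83% − 2.79%) / (1.91 − 0.18) = 5.8035%
R_f = 2.79% − 0.18 × 5.8035% = 1.7454%
β_Jessop = Cov / Var(R_m) = 0.04626 / 0.02601 = 1.7785
E(R_Jessop) = R_f + β × MRP = 1.7454% + 1.7785 × 5.8035% = 12.07%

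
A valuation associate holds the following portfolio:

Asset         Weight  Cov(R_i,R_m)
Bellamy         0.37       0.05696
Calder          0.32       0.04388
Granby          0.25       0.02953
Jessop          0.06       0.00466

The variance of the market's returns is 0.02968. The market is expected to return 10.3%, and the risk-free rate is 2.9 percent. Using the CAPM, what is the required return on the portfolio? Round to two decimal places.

β_Bellamy = 0.05696 / 0.02968 = 1.9191
β_Calder = 0.04388 / 0.02968 = 1.4784
β_Granby = 0.02953 / 0.02968 = 0.9949
β_Jessop = 0.00466 / 0.02968 = 0.1570
β_P = Σ w_i β_i = 0.37×1.9191 + 0.32×1.4784 + 0.25×0.9949 + 0.06×0.1570 = 1.4413
MRP = 10.3% − 2.9% = 7.40%
E(R_P) = R_f + β_P × MRP = 2.9% + 1.4413 × 7.4% = 13.57%

13.57%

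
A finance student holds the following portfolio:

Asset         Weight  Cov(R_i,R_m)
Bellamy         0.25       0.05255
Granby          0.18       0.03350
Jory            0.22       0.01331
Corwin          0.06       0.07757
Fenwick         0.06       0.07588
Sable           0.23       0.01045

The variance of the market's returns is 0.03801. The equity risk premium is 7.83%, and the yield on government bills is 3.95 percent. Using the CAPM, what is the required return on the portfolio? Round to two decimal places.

10.89%

β_Bellamy = 0.05255 / 0.03801 = 1.3825
β_Granby = 0.03350 / 0.03801 = 0.8813
β_Jory = 0.01331 / 0.03801 = 0.3502
β_Corwin = 0.07757 / 0.03801 = 2.0408
β_Fenwick = 0.07588 / 0.03801 = 1.9963
β_Sable = 0.01045 / 0.03801 = 0.2749
β_P = Σ w_i β_i = 0.25×1.3825 + 0.18×0.8813 + 0.22×0.3502 + 0.06×2.0408 + 0.06×1.9963 + 0.23×0.2749 = 0.8868
E(R_P) = R_f + β_P × MRP = 3.95% + 0.8868 × 7.83% = 10.89%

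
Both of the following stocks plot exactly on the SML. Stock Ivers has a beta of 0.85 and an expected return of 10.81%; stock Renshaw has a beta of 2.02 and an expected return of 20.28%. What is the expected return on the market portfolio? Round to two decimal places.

12.02%

Both satisfy E(R) = R_f + β·MRP, so the slope of the SML is
MRP = (20.28% − 10.81%) / (2.02 − 0.85) = 9.47% / 1.17 = 8.0940%
R_f = E(R_Ivers) − β_Ivers·MRP = 10.81% − 0.85 × 8.0940% = 3.9301%
E(R_m) = R_f + MRP = 3.9301% + 8.0940% = 12.02%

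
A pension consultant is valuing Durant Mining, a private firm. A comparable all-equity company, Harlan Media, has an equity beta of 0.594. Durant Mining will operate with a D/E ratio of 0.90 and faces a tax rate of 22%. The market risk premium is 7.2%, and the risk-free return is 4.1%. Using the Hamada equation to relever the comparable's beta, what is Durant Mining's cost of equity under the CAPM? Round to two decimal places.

β_L = β_U × [1 + (1 − t)(D/E)] = 0.594 × [1 + (1 − 0.22) × 0.90]
    = 0.594 × [1 + 0.78 × 0.90] = 0.594 × 1.7020 = 1.0110
E(R) = R_f + β_L × MRP = 4.1% + 1.0110 × 7.2% = 11.38%

11.38%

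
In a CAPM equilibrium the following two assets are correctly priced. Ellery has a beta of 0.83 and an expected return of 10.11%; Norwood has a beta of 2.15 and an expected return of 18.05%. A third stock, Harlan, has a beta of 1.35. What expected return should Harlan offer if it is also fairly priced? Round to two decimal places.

13.24%

MRP (SML slope) = (18.05% − 10.11%) / (2.15 − 0.83) = 7.94% / 1.32 = 6.0152%
R_f (intercept) = 10.11% − 0.83 × 6.0152% = 5.1174%
E(R_Harlan) = R_f + β × MRP = 5.1174% + 1.35 × 6.0152% = 13.24%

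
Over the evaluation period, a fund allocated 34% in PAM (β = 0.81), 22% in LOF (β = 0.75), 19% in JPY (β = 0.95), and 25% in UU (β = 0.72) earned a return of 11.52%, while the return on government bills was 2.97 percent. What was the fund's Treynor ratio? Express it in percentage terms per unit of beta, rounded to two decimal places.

β_P = 0.34×0.81 + 0.22×0.75 + 0.19×0.95 + 0.25×0.72 = 0.8009
Treynor = (R_P − R_f) / β_P = (11.52% − 2.97%) / 0.8009 = 8.55% / 0.8009 = 10.68%

10.68%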